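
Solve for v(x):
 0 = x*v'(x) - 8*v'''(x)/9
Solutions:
 v(x) = C1 + Integral(C2*airyai(3^(2/3)*x/2) + C3*airybi(3^(2/3)*x/2), x)


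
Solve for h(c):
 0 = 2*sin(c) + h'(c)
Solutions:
 h(c) = C1 + 2*cos(c)


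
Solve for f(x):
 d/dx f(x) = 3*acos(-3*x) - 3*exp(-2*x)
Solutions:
 f(x) = C1 + 3*x*acos(-3*x) + sqrt(1 - 9*x^2) + 3*exp(-2*x)/2


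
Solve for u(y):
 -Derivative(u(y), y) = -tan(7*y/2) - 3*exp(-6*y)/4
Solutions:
 u(y) = C1 + log(tan(7*y/2)^2 + 1)/7 - exp(-6*y)/8


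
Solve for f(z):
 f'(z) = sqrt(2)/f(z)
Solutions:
 f(z) = -sqrt(C1 + 2*sqrt(2)*z)
 f(z) = sqrt(C1 + 2*sqrt(2)*z)


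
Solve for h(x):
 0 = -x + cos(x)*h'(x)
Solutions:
 h(x) = C1 + Integral(x/cos(x), x)


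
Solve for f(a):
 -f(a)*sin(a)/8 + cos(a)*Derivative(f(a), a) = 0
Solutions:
 f(a) = C1/cos(a)^(1/8)


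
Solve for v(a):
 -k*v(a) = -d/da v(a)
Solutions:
 v(a) = C1*exp(a*k)


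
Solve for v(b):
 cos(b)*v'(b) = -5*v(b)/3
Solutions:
 v(b) = C1*(sin(b) - 1)^(5/6)/(sin(b) + 1)^(5/6)


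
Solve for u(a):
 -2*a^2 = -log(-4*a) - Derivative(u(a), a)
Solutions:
 u(a) = C1 + 2*a^3/3 - a*log(-a) + a*(1 - 2*log(2))


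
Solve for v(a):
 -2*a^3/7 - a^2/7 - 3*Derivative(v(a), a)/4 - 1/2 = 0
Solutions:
 v(a) = C1 - 2*a^4/21 - 4*a^3/63 - 2*a/3


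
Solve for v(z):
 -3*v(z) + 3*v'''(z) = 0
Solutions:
 v(z) = C3*exp(z) + (C1*sin(sqrt(3)*z/2) + C2*cos(sqrt(3)*z/2))*exp(-z/2)


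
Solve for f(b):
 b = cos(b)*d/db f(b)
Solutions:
 f(b) = C1 + Integral(b/cos(b), b)


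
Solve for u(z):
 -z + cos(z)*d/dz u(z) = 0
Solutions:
 u(z) = C1 + Integral(z/cos(z), z)


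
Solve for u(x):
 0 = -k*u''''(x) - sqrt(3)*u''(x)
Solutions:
 u(x) = C1 + C2*x + C3*exp(-3^(1/4)*x*sqrt(-1/k)) + C4*exp(3^(1/4)*x*sqrt(-1/k))


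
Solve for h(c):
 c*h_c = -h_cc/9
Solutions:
 h(c) = C1 + C2*erf(3*sqrt(2)*c/2)


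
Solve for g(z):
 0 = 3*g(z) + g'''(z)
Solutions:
 g(z) = C3*exp(-3^(1/3)*z) + (C1*sin(3^(5/6)*z/2) + C2*cos(3^(5/6)*z/2))*exp(3^(1/3)*z/2)


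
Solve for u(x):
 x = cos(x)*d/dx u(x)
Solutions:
 u(x) = C1 + Integral(x/cos(x), x)


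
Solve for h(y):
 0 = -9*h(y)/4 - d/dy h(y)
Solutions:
 h(y) = C1*exp(-9*y/4)


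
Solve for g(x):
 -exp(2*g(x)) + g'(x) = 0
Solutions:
 g(x) = log(-sqrt(-1/(C1 + x))) - log(2)/2
 g(x) = log(-1/(C1 + x))/2 - log(2)/2


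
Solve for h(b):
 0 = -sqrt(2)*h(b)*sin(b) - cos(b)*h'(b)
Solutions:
 h(b) = C1*cos(b)^(sqrt(2))


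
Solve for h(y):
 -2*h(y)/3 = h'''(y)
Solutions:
 h(y) = C3*exp(-2^(1/3)*3^(2/3)*y/3) + (C1*sin(2^(1/3)*3^(1/6)*y/2) + C2*cos(2^(1/3)*3^(1/6)*y/2))*exp(2^(1/3)*3^(2/3)*y/6)


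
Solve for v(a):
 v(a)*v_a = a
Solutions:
 v(a) = -sqrt(C1 + a^2)
 v(a) = sqrt(C1 + a^2)


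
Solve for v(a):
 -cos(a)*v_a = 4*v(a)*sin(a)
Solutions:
 v(a) = C1*cos(a)^4


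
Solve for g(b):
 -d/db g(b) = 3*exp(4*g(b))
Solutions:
 g(b) = log(-I*(1/(C1 + 12*b))^(1/4))
 g(b) = log(I*(1/(C1 + 12*b))^(1/4))
 g(b) = log(-(1/(C1 + 12*b))^(1/4))
 g(b) = log(1/(C1 + 12*b))/4


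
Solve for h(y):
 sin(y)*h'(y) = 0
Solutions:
 h(y) = C1


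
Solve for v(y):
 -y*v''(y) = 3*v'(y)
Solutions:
 v(y) = C1 + C2/y^2


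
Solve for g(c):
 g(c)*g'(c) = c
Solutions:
 g(c) = -sqrt(C1 + c^2)
 g(c) = sqrt(C1 + c^2)


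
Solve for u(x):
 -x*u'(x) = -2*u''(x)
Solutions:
 u(x) = C1 + C2*erfi(x/2)


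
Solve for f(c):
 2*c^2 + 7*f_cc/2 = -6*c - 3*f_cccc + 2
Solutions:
 f(c) = C1 + C2*c + C3*sin(sqrt(42)*c/6) + C4*cos(sqrt(42)*c/6) - c^4/21 - 2*c^3/7 + 38*c^2/49


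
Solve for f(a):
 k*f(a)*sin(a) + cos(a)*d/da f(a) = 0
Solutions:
 f(a) = C1*exp(k*log(cos(a)))


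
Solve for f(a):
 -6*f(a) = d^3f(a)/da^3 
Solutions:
 f(a) = C3*exp(-6^(1/3)*a) + (C1*sin(2^(1/3)*3^(5/6)*a/2) + C2*cos(2^(1/3)*3^(5/6)*a/2))*exp(6^(1/3)*a/2)


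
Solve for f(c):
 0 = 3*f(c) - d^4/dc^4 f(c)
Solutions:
 f(c) = C1*exp(-3^(1/4)*c) + C2*exp(3^(1/4)*c) + C3*sin(3^(1/4)*c) + C4*cos(3^(1/4)*c)


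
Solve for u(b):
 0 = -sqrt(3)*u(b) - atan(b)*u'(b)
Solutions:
 u(b) = C1*exp(-sqrt(3)*Integral(1/atan(b), b))


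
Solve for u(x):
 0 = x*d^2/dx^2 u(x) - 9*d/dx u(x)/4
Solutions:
 u(x) = C1 + C2*x^(13/4)


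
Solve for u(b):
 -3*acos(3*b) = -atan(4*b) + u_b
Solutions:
 u(b) = C1 - 3*b*acos(3*b) + b*atan(4*b) + sqrt(1 - 9*b^2) - log(16*b^2 + 1)/8


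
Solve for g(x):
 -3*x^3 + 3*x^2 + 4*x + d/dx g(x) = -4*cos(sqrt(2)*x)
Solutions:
 g(x) = C1 + 3*x^4/4 - x^3 - 2*x^2 - 2*sqrt(2)*sin(sqrt(2)*x)


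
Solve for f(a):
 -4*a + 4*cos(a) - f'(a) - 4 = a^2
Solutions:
 f(a) = C1 - a^3/3 - 2*a^2 - 4*a + 4*sin(a)


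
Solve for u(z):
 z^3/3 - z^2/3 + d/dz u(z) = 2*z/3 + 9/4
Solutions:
 u(z) = C1 - z^4/12 + z^3/9 + z^2/3 + 9*z/4


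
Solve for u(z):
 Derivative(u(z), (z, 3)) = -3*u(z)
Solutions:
 u(z) = C3*exp(-3^(1/3)*z) + (C1*sin(3^(5/6)*z/2) + C2*cos(3^(5/6)*z/2))*exp(3^(1/3)*z/2)


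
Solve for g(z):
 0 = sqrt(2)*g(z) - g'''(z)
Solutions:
 g(z) = C3*exp(2^(1/6)*z) + (C1*sin(2^(1/6)*sqrt(3)*z/2) + C2*cos(2^(1/6)*sqrt(3)*z/2))*exp(-2^(1/6)*z/2)


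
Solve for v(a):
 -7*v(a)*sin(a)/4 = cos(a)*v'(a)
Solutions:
 v(a) = C1*cos(a)^(7/4)


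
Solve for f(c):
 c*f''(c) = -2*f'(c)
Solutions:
 f(c) = C1 + C2/c


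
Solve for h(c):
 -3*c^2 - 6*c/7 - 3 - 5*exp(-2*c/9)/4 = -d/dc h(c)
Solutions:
 h(c) = C1 + c^3 + 3*c^2/7 + 3*c - 45*exp(-2*c/9)/8


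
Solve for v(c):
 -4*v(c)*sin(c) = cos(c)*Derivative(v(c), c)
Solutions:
 v(c) = C1*cos(c)^4


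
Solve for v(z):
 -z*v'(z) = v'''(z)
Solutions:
 v(z) = C1 + Integral(C2*airyai(-z) + C3*airybi(-z), z)


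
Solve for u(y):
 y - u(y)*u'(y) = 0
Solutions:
 u(y) = -sqrt(C1 + y^2)
 u(y) = sqrt(C1 + y^2)


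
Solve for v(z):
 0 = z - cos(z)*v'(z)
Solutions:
 v(z) = C1 + Integral(z/cos(z), z)


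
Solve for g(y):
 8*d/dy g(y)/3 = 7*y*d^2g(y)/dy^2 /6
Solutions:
 g(y) = C1 + C2*y^(23/7)


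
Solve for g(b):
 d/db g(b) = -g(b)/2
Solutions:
 g(b) = C1*exp(-b/2)


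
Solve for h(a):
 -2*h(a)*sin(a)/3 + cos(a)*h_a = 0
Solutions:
 h(a) = C1/cos(a)^(2/3)


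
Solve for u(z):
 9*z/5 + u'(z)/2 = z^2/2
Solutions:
 u(z) = C1 + z^3/3 - 9*z^2/5


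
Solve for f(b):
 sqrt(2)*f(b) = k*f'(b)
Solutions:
 f(b) = C1*exp(sqrt(2)*b/k)


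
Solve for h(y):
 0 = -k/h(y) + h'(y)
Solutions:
 h(y) = -sqrt(C1 + 2*k*y)
 h(y) = sqrt(C1 + 2*k*y)


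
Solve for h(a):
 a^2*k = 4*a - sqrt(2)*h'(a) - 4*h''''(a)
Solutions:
 h(a) = C1 + C4*exp(-sqrt(2)*a/2) - sqrt(2)*a^3*k/6 + sqrt(2)*a^2 + (C2*sin(sqrt(6)*a/4) + C3*cos(sqrt(6)*a/4))*exp(sqrt(2)*a/4)


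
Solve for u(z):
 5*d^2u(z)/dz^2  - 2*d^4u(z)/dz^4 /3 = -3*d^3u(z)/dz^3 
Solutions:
 u(z) = C1 + C2*z + C3*exp(z*(9 - sqrt(201))/4) + C4*exp(z*(9 + sqrt(201))/4)


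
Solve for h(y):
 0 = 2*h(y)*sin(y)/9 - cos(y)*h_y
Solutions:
 h(y) = C1/cos(y)^(2/9)


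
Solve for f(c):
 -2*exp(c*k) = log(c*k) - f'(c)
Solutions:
 f(c) = C1 + c*log(c*k) - c + Piecewise((2*exp(c*k)/k, Ne(k, 0)), (2*c, True))


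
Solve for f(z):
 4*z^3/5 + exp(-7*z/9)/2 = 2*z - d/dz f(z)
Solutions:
 f(z) = C1 - z^4/5 + z^2 + 9*exp(-7*z/9)/14


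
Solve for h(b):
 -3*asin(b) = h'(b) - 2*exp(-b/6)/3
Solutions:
 h(b) = C1 - 3*b*asin(b) - 3*sqrt(1 - b^2) - 4*exp(-b/6)


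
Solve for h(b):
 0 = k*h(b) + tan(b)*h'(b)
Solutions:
 h(b) = C1*exp(-k*log(sin(b)))


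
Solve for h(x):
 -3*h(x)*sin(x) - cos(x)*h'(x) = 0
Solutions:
 h(x) = C1*cos(x)^3


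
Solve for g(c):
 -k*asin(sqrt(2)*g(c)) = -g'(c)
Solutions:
 Integral(1/asin(sqrt(2)*_y), (_y, g(c))) = C1 + c*k


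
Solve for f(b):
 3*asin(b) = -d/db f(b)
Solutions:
 f(b) = C1 - 3*b*asin(b) - 3*sqrt(1 - b^2)


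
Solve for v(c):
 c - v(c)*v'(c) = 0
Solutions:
 v(c) = -sqrt(C1 + c^2)
 v(c) = sqrt(C1 + c^2)


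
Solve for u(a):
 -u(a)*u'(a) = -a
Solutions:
 u(a) = -sqrt(C1 + a^2)
 u(a) = sqrt(C1 + a^2)


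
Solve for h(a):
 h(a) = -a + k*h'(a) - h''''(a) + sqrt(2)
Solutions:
 h(a) = C1*exp(a*(-sqrt(6)*sqrt(12^(1/3)*(9*k^2 + sqrt(3)*sqrt(27*k^4 - 256))^(1/3) + 8*18^(1/3)/(9*k^2 + sqrt(3)*sqrt(27*k^4 - 256))^(1/3)) + 6*sqrt(-2*sqrt(6)*k/sqrt(12^(1/3)*(9*k^2 + sqrt(3)*sqrt(27*k^4 - 256))^(1/3) + 8*18^(1/3)/(9*k^2 + sqrt(3)*sqrt(27*k^4 - 256))^(1/3)) - 12^(1/3)*(9*k^2 + sqrt(3)*sqrt(27*k^4 - 256))^(1/3)/6 - 4*18^(1/3)/(3*(9*k^2 + sqrt(3)*sqrt(27*k^4 - 256))^(1/3))))/12) + C2*exp(-a*(sqrt(6)*sqrt(12^(1/3)*(9*k^2 + sqrt(3)*sqrt(27*k^4 - 256))^(1/3) + 8*18^(1/3)/(9*k^2 + sqrt(3)*sqrt(27*k^4 - 256))^(1/3)) + 6*sqrt(-2*sqrt(6)*k/sqrt(12^(1/3)*(9*k^2 + sqrt(3)*sqrt(27*k^4 - 256))^(1/3) + 8*18^(1/3)/(9*k^2 + sqrt(3)*sqrt(27*k^4 - 256))^(1/3)) - 12^(1/3)*(9*k^2 + sqrt(3)*sqrt(27*k^4 - 256))^(1/3)/6 - 4*18^(1/3)/(3*(9*k^2 + sqrt(3)*sqrt(27*k^4 - 256))^(1/3))))/12) + C3*exp(a*(sqrt(6)*sqrt(12^(1/3)*(9*k^2 + sqrt(3)*sqrt(27*k^4 - 256))^(1/3) + 8*18^(1/3)/(9*k^2 + sqrt(3)*sqrt(27*k^4 - 256))^(1/3)) - 6*sqrt(2*sqrt(6)*k/sqrt(12^(1/3)*(9*k^2 + sqrt(3)*sqrt(27*k^4 - 256))^(1/3) + 8*18^(1/3)/(9*k^2 + sqrt(3)*sqrt(27*k^4 - 256))^(1/3)) - 12^(1/3)*(9*k^2 + sqrt(3)*sqrt(27*k^4 - 256))^(1/3)/6 - 4*18^(1/3)/(3*(9*k^2 + sqrt(3)*sqrt(27*k^4 - 256))^(1/3))))/12) + C4*exp(a*(sqrt(6)*sqrt(12^(1/3)*(9*k^2 + sqrt(3)*sqrt(27*k^4 - 256))^(1/3) + 8*18^(1/3)/(9*k^2 + sqrt(3)*sqrt(27*k^4 - 256))^(1/3)) + 6*sqrt(2*sqrt(6)*k/sqrt(12^(1/3)*(9*k^2 + sqrt(3)*sqrt(27*k^4 - 256))^(1/3) + 8*18^(1/3)/(9*k^2 + sqrt(3)*sqrt(27*k^4 - 256))^(1/3)) - 12^(1/3)*(9*k^2 + sqrt(3)*sqrt(27*k^4 - 256))^(1/3)/6 - 4*18^(1/3)/(3*(9*k^2 + sqrt(3)*sqrt(27*k^4 - 256))^(1/3))))/12) - a - k + sqrt(2)


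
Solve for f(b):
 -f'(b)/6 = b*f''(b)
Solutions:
 f(b) = C1 + C2*b^(5/6)


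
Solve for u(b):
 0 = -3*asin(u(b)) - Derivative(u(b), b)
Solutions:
 Integral(1/asin(_y), (_y, u(b))) = C1 - 3*b


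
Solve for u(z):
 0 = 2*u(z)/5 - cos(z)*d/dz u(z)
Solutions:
 u(z) = C1*(sin(z) + 1)^(1/5)/(sin(z) - 1)^(1/5)


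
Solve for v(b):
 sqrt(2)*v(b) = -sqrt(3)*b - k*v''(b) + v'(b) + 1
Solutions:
 v(b) = C1*exp(b*(1 - sqrt(-4*sqrt(2)*k + 1))/(2*k)) + C2*exp(b*(sqrt(-4*sqrt(2)*k + 1) + 1)/(2*k)) - sqrt(6)*b/2 - sqrt(3)/2 + sqrt(2)/2


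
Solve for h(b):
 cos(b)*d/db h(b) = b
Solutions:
 h(b) = C1 + Integral(b/cos(b), b)


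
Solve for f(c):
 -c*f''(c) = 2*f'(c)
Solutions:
 f(c) = C1 + C2/c


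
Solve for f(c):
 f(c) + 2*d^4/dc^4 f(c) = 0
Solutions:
 f(c) = (C1*sin(2^(1/4)*c/2) + C2*cos(2^(1/4)*c/2))*exp(-2^(1/4)*c/2) + (C3*sin(2^(1/4)*c/2) + C4*cos(2^(1/4)*c/2))*exp(2^(1/4)*c/2)


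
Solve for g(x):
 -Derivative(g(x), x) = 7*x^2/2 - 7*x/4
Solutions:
 g(x) = C1 - 7*x^3/6 + 7*x^2/8


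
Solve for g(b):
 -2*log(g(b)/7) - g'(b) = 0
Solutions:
 -Integral(1/(-log(_y) + log(7)), (_y, g(b)))/2 = C1 - b


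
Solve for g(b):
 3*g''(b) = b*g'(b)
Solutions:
 g(b) = C1 + C2*erfi(sqrt(6)*b/6)


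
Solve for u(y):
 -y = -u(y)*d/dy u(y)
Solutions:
 u(y) = -sqrt(C1 + y^2)
 u(y) = sqrt(C1 + y^2)


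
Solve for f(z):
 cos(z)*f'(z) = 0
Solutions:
 f(z) = C1


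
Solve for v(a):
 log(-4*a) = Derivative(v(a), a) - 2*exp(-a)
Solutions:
 v(a) = C1 + a*log(-a) + a*(-1 + 2*log(2)) - 2*exp(-a)


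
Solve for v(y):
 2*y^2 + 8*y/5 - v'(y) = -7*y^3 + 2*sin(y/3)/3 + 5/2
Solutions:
 v(y) = C1 + 7*y^4/4 + 2*y^3/3 + 4*y^2/5 - 5*y/2 + 2*cos(y/3)


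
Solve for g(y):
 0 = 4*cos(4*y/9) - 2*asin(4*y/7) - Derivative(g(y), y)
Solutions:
 g(y) = C1 - 2*y*asin(4*y/7) - sqrt(49 - 16*y^2)/2 + 9*sin(4*y/9)


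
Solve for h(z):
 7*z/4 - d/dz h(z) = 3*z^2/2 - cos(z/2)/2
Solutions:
 h(z) = C1 - z^3/2 + 7*z^2/8 + sin(z/2)


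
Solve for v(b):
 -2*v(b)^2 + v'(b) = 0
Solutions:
 v(b) = -1/(C1 + 2*b)


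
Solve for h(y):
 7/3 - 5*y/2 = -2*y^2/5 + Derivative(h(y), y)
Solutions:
 h(y) = C1 + 2*y^3/15 - 5*y^2/4 + 7*y/3


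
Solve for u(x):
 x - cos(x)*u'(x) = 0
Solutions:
 u(x) = C1 + Integral(x/cos(x), x)


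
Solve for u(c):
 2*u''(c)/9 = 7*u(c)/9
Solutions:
 u(c) = C1*exp(-sqrt(14)*c/2) + C2*exp(sqrt(14)*c/2)


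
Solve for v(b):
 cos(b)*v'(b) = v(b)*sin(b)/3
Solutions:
 v(b) = C1/cos(b)^(1/3)


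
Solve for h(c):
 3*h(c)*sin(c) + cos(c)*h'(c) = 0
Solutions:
 h(c) = C1*cos(c)^3


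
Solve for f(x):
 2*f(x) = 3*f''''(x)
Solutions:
 f(x) = C1*exp(-2^(1/4)*3^(3/4)*x/3) + C2*exp(2^(1/4)*3^(3/4)*x/3) + C3*sin(2^(1/4)*3^(3/4)*x/3) + C4*cos(2^(1/4)*3^(3/4)*x/3)


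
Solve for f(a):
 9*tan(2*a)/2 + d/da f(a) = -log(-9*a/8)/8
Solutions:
 f(a) = C1 - a*log(-a)/8 - a*log(3)/4 + a/8 + 3*a*log(2)/8 + 9*log(cos(2*a))/4


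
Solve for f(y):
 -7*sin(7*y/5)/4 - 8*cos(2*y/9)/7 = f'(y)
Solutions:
 f(y) = C1 - 36*sin(2*y/9)/7 + 5*cos(7*y/5)/4


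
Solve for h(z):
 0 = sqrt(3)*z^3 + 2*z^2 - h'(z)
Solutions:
 h(z) = C1 + sqrt(3)*z^4/4 + 2*z^3/3


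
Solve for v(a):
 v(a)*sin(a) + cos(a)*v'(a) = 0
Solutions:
 v(a) = C1*cos(a)


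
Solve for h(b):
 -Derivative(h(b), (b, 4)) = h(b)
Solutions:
 h(b) = (C1*sin(sqrt(2)*b/2) + C2*cos(sqrt(2)*b/2))*exp(-sqrt(2)*b/2) + (C3*sin(sqrt(2)*b/2) + C4*cos(sqrt(2)*b/2))*exp(sqrt(2)*b/2)


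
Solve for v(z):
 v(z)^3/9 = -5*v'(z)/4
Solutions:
 v(z) = -3*sqrt(10)*sqrt(-1/(C1 - 4*z))/2
 v(z) = 3*sqrt(10)*sqrt(-1/(C1 - 4*z))/2


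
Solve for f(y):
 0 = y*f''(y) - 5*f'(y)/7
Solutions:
 f(y) = C1 + C2*y^(12/7)


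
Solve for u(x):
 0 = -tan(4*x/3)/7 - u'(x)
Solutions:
 u(x) = C1 + 3*log(cos(4*x/3))/28


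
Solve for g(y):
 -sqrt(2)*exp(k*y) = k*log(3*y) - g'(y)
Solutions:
 g(y) = C1 + k*y*log(y) + k*y*(-1 + log(3)) + Piecewise((sqrt(2)*exp(k*y)/k, Ne(k, 0)), (sqrt(2)*y, True))


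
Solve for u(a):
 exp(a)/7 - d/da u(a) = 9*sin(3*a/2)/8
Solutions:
 u(a) = C1 + exp(a)/7 + 3*cos(3*a/2)/4


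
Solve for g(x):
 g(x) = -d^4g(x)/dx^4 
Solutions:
 g(x) = (C1*sin(sqrt(2)*x/2) + C2*cos(sqrt(2)*x/2))*exp(-sqrt(2)*x/2) + (C3*sin(sqrt(2)*x/2) + C4*cos(sqrt(2)*x/2))*exp(sqrt(2)*x/2)


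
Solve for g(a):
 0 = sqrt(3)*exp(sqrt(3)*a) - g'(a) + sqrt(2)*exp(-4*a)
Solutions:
 g(a) = C1 + exp(sqrt(3)*a) - sqrt(2)*exp(-4*a)/4


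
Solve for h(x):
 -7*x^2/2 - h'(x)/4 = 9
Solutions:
 h(x) = C1 - 14*x^3/3 - 36*x


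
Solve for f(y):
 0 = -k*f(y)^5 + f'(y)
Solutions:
 f(y) = -(-1/(C1 + 4*k*y))^(1/4)
 f(y) = (-1/(C1 + 4*k*y))^(1/4)
 f(y) = -I*(-1/(C1 + 4*k*y))^(1/4)
 f(y) = I*(-1/(C1 + 4*k*y))^(1/4)


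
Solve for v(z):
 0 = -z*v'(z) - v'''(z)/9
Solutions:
 v(z) = C1 + Integral(C2*airyai(-3^(2/3)*z) + C3*airybi(-3^(2/3)*z), z)


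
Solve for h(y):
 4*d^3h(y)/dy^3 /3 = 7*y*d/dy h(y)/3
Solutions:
 h(y) = C1 + Integral(C2*airyai(14^(1/3)*y/2) + C3*airybi(14^(1/3)*y/2), y)


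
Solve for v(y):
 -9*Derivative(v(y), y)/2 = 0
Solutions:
 v(y) = C1


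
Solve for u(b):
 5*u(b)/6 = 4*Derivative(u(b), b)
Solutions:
 u(b) = C1*exp(5*b/24)


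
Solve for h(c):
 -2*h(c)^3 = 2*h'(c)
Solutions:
 h(c) = -sqrt(2)*sqrt(-1/(C1 - c))/2
 h(c) = sqrt(2)*sqrt(-1/(C1 - c))/2


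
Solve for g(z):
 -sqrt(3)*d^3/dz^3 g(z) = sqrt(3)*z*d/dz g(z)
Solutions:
 g(z) = C1 + Integral(C2*airyai(-z) + C3*airybi(-z), z)


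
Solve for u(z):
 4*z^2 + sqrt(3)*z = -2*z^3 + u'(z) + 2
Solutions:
 u(z) = C1 + z^4/2 + 4*z^3/3 + sqrt(3)*z^2/2 - 2*z


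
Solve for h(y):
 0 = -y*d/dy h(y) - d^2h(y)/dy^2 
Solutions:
 h(y) = C1 + C2*erf(sqrt(2)*y/2)


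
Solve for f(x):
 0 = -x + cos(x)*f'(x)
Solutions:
 f(x) = C1 + Integral(x/cos(x), x)


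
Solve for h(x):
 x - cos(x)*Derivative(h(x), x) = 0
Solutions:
 h(x) = C1 + Integral(x/cos(x), x)


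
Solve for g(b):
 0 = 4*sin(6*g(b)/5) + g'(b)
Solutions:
 4*b + 5*log(cos(6*g(b)/5) - 1)/12 - 5*log(cos(6*g(b)/5) + 1)/12 = C1


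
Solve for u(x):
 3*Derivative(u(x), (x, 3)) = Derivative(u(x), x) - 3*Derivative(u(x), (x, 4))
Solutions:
 u(x) = C1 + C2*exp(-x*(2*2^(1/3)/(3*sqrt(5) + 7)^(1/3) + 2^(2/3)*(3*sqrt(5) + 7)^(1/3) + 4)/12)*sin(2^(1/3)*sqrt(3)*x*(-2^(1/3)*(3*sqrt(5) + 7)^(1/3) + 2/(3*sqrt(5) + 7)^(1/3))/12) + C3*exp(-x*(2*2^(1/3)/(3*sqrt(5) + 7)^(1/3) + 2^(2/3)*(3*sqrt(5) + 7)^(1/3) + 4)/12)*cos(2^(1/3)*sqrt(3)*x*(-2^(1/3)*(3*sqrt(5) + 7)^(1/3) + 2/(3*sqrt(5) + 7)^(1/3))/12) + C4*exp(x*(-2 + 2*2^(1/3)/(3*sqrt(5) + 7)^(1/3) + 2^(2/3)*(3*sqrt(5) + 7)^(1/3))/6)


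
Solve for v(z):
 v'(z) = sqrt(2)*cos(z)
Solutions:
 v(z) = C1 + sqrt(2)*sin(z)


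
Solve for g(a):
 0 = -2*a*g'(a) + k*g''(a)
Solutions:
 g(a) = C1 + C2*erf(a*sqrt(-1/k))/sqrt(-1/k)


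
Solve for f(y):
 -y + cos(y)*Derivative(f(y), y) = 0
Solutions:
 f(y) = C1 + Integral(y/cos(y), y)


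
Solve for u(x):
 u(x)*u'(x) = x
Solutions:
 u(x) = -sqrt(C1 + x^2)
 u(x) = sqrt(C1 + x^2)


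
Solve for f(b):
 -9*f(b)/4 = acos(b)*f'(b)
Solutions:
 f(b) = C1*exp(-9*Integral(1/acos(b), b)/4)


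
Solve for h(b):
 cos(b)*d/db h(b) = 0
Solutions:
 h(b) = C1


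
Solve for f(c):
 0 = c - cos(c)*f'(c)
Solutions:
 f(c) = C1 + Integral(c/cos(c), c)


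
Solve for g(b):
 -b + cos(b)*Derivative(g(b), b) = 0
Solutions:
 g(b) = C1 + Integral(b/cos(b), b)


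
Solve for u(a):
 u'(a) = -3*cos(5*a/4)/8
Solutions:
 u(a) = C1 - 3*sin(5*a/4)/10


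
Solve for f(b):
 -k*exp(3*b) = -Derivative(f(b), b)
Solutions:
 f(b) = C1 + k*exp(3*b)/3


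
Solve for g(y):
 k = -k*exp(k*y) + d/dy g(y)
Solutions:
 g(y) = C1 + k*y + exp(k*y)


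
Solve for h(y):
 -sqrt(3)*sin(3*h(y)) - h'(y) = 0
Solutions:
 h(y) = -acos((-C1 - exp(6*sqrt(3)*y))/(C1 - exp(6*sqrt(3)*y)))/3 + 2*pi/3
 h(y) = acos((-C1 - exp(6*sqrt(3)*y))/(C1 - exp(6*sqrt(3)*y)))/3


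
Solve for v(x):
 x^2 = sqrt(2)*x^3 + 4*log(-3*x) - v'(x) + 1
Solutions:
 v(x) = C1 + sqrt(2)*x^4/4 - x^3/3 + 4*x*log(-x) + x*(-3 + 4*log(3))


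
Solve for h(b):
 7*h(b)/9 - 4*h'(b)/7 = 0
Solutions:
 h(b) = C1*exp(49*b/36)


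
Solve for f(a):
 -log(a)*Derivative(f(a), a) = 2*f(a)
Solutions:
 f(a) = C1*exp(-2*li(a))


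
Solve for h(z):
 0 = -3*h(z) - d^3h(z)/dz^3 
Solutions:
 h(z) = C3*exp(-3^(1/3)*z) + (C1*sin(3^(5/6)*z/2) + C2*cos(3^(5/6)*z/2))*exp(3^(1/3)*z/2)


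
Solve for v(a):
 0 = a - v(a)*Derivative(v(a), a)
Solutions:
 v(a) = -sqrt(C1 + a^2)
 v(a) = sqrt(C1 + a^2)


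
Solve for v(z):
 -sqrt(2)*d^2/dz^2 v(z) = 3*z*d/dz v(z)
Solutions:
 v(z) = C1 + C2*erf(2^(1/4)*sqrt(3)*z/2)


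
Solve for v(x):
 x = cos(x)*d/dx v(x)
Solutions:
 v(x) = C1 + Integral(x/cos(x), x)


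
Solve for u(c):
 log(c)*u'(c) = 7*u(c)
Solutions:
 u(c) = C1*exp(7*li(c))


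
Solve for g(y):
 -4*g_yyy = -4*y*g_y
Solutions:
 g(y) = C1 + Integral(C2*airyai(y) + C3*airybi(y), y)


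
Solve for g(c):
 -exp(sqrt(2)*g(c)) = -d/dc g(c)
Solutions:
 g(c) = sqrt(2)*(2*log(-1/(C1 + c)) - log(2))/4


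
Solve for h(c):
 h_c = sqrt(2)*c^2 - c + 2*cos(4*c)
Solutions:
 h(c) = C1 + sqrt(2)*c^3/3 - c^2/2 + sin(4*c)/2


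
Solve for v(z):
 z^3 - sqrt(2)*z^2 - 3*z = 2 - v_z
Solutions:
 v(z) = C1 - z^4/4 + sqrt(2)*z^3/3 + 3*z^2/2 + 2*z


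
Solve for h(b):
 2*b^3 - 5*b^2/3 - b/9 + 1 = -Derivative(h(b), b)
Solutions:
 h(b) = C1 - b^4/2 + 5*b^3/9 + b^2/18 - b


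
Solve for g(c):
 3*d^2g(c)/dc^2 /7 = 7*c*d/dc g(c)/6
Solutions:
 g(c) = C1 + C2*erfi(7*c/6)


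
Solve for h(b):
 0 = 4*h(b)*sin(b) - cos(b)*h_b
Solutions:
 h(b) = C1/cos(b)^4


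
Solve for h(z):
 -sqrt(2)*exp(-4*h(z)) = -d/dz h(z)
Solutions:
 h(z) = log(-I*(C1 + 4*sqrt(2)*z)^(1/4))
 h(z) = log(I*(C1 + 4*sqrt(2)*z)^(1/4))
 h(z) = log(-(C1 + 4*sqrt(2)*z)^(1/4))
 h(z) = log(C1 + 4*sqrt(2)*z)/4


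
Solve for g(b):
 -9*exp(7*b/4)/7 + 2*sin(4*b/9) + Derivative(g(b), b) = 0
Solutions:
 g(b) = C1 + 36*exp(7*b/4)/49 + 9*cos(4*b/9)/2


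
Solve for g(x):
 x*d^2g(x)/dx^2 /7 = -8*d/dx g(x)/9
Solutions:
 g(x) = C1 + C2/x^(47/9)


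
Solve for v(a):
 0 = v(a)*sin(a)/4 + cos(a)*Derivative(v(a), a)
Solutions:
 v(a) = C1*cos(a)^(1/4)


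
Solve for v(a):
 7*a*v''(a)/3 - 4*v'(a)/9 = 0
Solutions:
 v(a) = C1 + C2*a^(25/21)


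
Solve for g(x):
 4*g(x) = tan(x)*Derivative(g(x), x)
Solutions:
 g(x) = C1*sin(x)^4


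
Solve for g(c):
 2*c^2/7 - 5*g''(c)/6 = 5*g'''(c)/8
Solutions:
 g(c) = C1 + C2*c + C3*exp(-4*c/3) + c^4/35 - 3*c^3/35 + 27*c^2/140


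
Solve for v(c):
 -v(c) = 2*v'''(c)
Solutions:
 v(c) = C3*exp(-2^(2/3)*c/2) + (C1*sin(2^(2/3)*sqrt(3)*c/4) + C2*cos(2^(2/3)*sqrt(3)*c/4))*exp(2^(2/3)*c/4)


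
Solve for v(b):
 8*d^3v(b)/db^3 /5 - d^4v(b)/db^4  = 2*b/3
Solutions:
 v(b) = C1 + C2*b + C3*b^2 + C4*exp(8*b/5) + 5*b^4/288 + 25*b^3/576


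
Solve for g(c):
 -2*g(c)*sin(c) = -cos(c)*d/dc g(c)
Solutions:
 g(c) = C1/cos(c)^2


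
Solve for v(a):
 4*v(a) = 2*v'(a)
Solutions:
 v(a) = C1*exp(2*a)


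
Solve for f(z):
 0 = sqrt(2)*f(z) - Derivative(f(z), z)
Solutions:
 f(z) = C1*exp(sqrt(2)*z)


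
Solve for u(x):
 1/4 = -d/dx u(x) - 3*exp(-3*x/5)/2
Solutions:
 u(x) = C1 - x/4 + 5*exp(-3*x/5)/2


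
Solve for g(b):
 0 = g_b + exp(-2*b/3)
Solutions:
 g(b) = C1 + 3*exp(-2*b/3)/2


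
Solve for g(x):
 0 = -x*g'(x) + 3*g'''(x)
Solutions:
 g(x) = C1 + Integral(C2*airyai(3^(2/3)*x/3) + C3*airybi(3^(2/3)*x/3), x)


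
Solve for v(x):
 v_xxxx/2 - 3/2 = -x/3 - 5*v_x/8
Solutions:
 v(x) = C1 + C4*exp(-10^(1/3)*x/2) - 4*x^2/15 + 12*x/5 + (C2*sin(10^(1/3)*sqrt(3)*x/4) + C3*cos(10^(1/3)*sqrt(3)*x/4))*exp(10^(1/3)*x/4)


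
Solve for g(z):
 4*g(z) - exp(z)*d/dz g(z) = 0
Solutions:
 g(z) = C1*exp(-4*exp(-z))


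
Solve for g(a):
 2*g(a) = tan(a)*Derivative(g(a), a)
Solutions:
 g(a) = C1*sin(a)^2


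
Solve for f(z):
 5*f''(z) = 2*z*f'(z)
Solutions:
 f(z) = C1 + C2*erfi(sqrt(5)*z/5)


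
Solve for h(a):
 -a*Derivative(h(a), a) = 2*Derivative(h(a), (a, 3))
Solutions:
 h(a) = C1 + Integral(C2*airyai(-2^(2/3)*a/2) + C3*airybi(-2^(2/3)*a/2), a)


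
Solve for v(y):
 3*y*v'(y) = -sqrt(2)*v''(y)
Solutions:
 v(y) = C1 + C2*erf(2^(1/4)*sqrt(3)*y/2)


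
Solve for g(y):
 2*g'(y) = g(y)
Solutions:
 g(y) = C1*exp(y/2)


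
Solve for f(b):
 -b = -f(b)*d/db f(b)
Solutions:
 f(b) = -sqrt(C1 + b^2)
 f(b) = sqrt(C1 + b^2)


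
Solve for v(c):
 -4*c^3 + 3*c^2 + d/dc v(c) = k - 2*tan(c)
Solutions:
 v(c) = C1 + c^4 - c^3 + c*k + 2*log(cos(c))


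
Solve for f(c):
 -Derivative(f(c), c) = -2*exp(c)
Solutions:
 f(c) = C1 + 2*exp(c)


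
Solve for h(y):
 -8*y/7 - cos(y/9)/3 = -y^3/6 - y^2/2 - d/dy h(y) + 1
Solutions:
 h(y) = C1 - y^4/24 - y^3/6 + 4*y^2/7 + y + 3*sin(y/9)


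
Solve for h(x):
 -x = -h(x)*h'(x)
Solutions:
 h(x) = -sqrt(C1 + x^2)
 h(x) = sqrt(C1 + x^2)


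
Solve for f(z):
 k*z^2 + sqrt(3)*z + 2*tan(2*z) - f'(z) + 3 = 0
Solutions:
 f(z) = C1 + k*z^3/3 + sqrt(3)*z^2/2 + 3*z - log(cos(2*z))


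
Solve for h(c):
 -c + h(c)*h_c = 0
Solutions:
 h(c) = -sqrt(C1 + c^2)
 h(c) = sqrt(C1 + c^2)


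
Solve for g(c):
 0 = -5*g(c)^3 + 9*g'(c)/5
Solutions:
 g(c) = -3*sqrt(2)*sqrt(-1/(C1 + 25*c))/2
 g(c) = 3*sqrt(2)*sqrt(-1/(C1 + 25*c))/2


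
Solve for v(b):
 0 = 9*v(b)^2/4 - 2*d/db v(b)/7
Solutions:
 v(b) = -8/(C1 + 63*b)


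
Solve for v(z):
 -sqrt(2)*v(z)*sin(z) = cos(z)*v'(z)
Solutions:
 v(z) = C1*cos(z)^(sqrt(2))


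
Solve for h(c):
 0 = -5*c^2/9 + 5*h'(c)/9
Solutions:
 h(c) = C1 + c^3/3


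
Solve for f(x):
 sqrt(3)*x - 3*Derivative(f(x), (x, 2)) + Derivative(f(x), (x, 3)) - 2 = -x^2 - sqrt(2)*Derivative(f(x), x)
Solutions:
 f(x) = C1 + C2*exp(x*(3 - sqrt(9 - 4*sqrt(2)))/2) + C3*exp(x*(sqrt(9 - 4*sqrt(2)) + 3)/2) - sqrt(2)*x^3/6 - 3*x^2/2 - sqrt(6)*x^2/4 - 7*sqrt(2)*x/2 - 3*sqrt(3)*x/2 + x


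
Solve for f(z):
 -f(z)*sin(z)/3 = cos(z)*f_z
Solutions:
 f(z) = C1*cos(z)^(1/3)


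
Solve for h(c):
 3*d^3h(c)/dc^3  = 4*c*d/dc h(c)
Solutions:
 h(c) = C1 + Integral(C2*airyai(6^(2/3)*c/3) + C3*airybi(6^(2/3)*c/3), c)


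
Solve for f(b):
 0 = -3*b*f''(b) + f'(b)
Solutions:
 f(b) = C1 + C2*b^(4/3)


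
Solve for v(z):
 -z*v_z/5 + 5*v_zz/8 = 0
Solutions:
 v(z) = C1 + C2*erfi(2*z/5)


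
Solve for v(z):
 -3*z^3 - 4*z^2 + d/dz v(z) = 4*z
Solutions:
 v(z) = C1 + 3*z^4/4 + 4*z^3/3 + 2*z^2


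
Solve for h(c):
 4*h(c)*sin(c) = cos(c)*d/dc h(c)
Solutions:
 h(c) = C1/cos(c)^4


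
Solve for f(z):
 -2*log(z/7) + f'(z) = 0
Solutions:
 f(z) = C1 + 2*z*log(z) - z*log(49) - 2*z


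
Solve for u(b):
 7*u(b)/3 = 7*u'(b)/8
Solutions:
 u(b) = C1*exp(8*b/3)


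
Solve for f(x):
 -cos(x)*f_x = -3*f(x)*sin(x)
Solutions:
 f(x) = C1/cos(x)^3


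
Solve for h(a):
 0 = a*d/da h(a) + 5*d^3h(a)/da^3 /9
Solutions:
 h(a) = C1 + Integral(C2*airyai(-15^(2/3)*a/5) + C3*airybi(-15^(2/3)*a/5), a)


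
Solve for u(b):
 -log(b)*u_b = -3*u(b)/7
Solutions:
 u(b) = C1*exp(3*li(b)/7)


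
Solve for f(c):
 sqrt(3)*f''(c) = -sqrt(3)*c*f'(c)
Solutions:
 f(c) = C1 + C2*erf(sqrt(2)*c/2)


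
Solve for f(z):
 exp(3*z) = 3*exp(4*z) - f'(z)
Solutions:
 f(z) = C1 + 3*exp(4*z)/4 - exp(3*z)/3


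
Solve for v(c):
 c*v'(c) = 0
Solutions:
 v(c) = C1


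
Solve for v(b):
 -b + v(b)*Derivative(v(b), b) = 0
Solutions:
 v(b) = -sqrt(C1 + b^2)
 v(b) = sqrt(C1 + b^2)


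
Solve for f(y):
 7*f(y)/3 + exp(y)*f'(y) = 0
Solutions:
 f(y) = C1*exp(7*exp(-y)/3)


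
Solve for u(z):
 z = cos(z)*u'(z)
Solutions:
 u(z) = C1 + Integral(z/cos(z), z)


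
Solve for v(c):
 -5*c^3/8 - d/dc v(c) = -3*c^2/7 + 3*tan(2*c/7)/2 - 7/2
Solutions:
 v(c) = C1 - 5*c^4/32 + c^3/7 + 7*c/2 + 21*log(cos(2*c/7))/4


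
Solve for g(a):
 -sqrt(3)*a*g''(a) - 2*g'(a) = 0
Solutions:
 g(a) = C1 + C2*a^(1 - 2*sqrt(3)/3)


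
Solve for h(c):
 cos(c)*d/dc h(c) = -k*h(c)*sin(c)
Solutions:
 h(c) = C1*exp(k*log(cos(c)))


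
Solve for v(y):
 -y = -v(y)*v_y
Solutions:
 v(y) = -sqrt(C1 + y^2)
 v(y) = sqrt(C1 + y^2)


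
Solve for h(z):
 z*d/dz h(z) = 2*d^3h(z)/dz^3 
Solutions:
 h(z) = C1 + Integral(C2*airyai(2^(2/3)*z/2) + C3*airybi(2^(2/3)*z/2), z)


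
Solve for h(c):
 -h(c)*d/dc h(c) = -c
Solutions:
 h(c) = -sqrt(C1 + c^2)
 h(c) = sqrt(C1 + c^2)


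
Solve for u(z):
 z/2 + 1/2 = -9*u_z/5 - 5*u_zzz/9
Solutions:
 u(z) = C1 + C2*sin(9*z/5) + C3*cos(9*z/5) - 5*z^2/36 - 5*z/18


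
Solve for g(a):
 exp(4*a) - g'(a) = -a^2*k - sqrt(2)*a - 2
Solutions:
 g(a) = C1 + a^3*k/3 + sqrt(2)*a^2/2 + 2*a + exp(4*a)/4


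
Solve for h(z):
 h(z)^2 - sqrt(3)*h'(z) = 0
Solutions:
 h(z) = -3/(C1 + sqrt(3)*z)


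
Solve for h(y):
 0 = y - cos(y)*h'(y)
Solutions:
 h(y) = C1 + Integral(y/cos(y), y)


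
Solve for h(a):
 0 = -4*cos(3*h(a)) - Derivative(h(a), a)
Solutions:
 h(a) = -asin((C1 + exp(24*a))/(C1 - exp(24*a)))/3 + pi/3
 h(a) = asin((C1 + exp(24*a))/(C1 - exp(24*a)))/3


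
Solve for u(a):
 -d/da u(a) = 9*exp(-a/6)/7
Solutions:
 u(a) = C1 + 54*exp(-a/6)/7


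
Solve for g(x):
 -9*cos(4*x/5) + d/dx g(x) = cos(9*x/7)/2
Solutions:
 g(x) = C1 + 45*sin(4*x/5)/4 + 7*sin(9*x/7)/18


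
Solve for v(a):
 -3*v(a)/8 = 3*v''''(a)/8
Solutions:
 v(a) = (C1*sin(sqrt(2)*a/2) + C2*cos(sqrt(2)*a/2))*exp(-sqrt(2)*a/2) + (C3*sin(sqrt(2)*a/2) + C4*cos(sqrt(2)*a/2))*exp(sqrt(2)*a/2)


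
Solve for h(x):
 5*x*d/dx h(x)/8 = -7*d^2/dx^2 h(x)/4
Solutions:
 h(x) = C1 + C2*erf(sqrt(35)*x/14)


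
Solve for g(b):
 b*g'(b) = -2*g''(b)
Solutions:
 g(b) = C1 + C2*erf(b/2)


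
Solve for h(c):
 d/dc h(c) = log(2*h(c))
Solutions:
 -Integral(1/(log(_y) + log(2)), (_y, h(c))) = C1 - c


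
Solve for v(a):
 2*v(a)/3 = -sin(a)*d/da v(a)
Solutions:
 v(a) = C1*(cos(a) + 1)^(1/3)/(cos(a) - 1)^(1/3)


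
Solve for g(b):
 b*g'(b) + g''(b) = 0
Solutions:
 g(b) = C1 + C2*erf(sqrt(2)*b/2)


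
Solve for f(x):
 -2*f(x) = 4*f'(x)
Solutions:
 f(x) = C1*exp(-x/2)


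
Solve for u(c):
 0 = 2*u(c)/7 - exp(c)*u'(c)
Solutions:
 u(c) = C1*exp(-2*exp(-c)/7)


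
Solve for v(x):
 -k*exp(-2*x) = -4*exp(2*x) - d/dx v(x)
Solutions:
 v(x) = C1 - k*exp(-2*x)/2 - 2*exp(2*x)


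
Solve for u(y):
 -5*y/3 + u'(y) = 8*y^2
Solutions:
 u(y) = C1 + 8*y^3/3 + 5*y^2/6


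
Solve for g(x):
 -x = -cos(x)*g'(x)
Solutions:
 g(x) = C1 + Integral(x/cos(x), x)


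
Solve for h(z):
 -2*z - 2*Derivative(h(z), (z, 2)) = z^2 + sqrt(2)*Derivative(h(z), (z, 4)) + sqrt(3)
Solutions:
 h(z) = C1 + C2*z + C3*sin(2^(1/4)*z) + C4*cos(2^(1/4)*z) - z^4/24 - z^3/6 + z^2*(-sqrt(3) + sqrt(2))/4


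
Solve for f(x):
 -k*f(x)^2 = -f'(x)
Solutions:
 f(x) = -1/(C1 + k*x)


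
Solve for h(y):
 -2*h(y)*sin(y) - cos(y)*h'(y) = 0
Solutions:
 h(y) = C1*cos(y)^2


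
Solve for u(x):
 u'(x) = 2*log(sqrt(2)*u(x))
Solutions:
 -Integral(1/(2*log(_y) + log(2)), (_y, u(x))) = C1 - x


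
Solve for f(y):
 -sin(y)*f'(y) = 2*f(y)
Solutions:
 f(y) = C1*(cos(y) + 1)/(cos(y) - 1)


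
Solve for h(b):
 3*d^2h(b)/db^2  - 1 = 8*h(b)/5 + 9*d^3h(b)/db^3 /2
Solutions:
 h(b) = C1*exp(b*(5*5^(1/3)/(9*sqrt(71) + 76)^(1/3) + 10 + 5^(2/3)*(9*sqrt(71) + 76)^(1/3))/45)*sin(sqrt(3)*5^(1/3)*b*(-5^(1/3)*(9*sqrt(71) + 76)^(1/3) + 5/(9*sqrt(71) + 76)^(1/3))/45) + C2*exp(b*(5*5^(1/3)/(9*sqrt(71) + 76)^(1/3) + 10 + 5^(2/3)*(9*sqrt(71) + 76)^(1/3))/45)*cos(sqrt(3)*5^(1/3)*b*(-5^(1/3)*(9*sqrt(71) + 76)^(1/3) + 5/(9*sqrt(71) + 76)^(1/3))/45) + C3*exp(2*b*(-5^(2/3)*(9*sqrt(71) + 76)^(1/3) - 5*5^(1/3)/(9*sqrt(71) + 76)^(1/3) + 5)/45) - 5/8


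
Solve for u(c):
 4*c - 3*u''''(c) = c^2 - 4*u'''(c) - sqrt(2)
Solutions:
 u(c) = C1 + C2*c + C3*c^2 + C4*exp(4*c/3) + c^5/240 - 5*c^4/192 + c^3*(-15 - 8*sqrt(2))/192


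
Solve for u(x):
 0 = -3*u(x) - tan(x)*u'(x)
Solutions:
 u(x) = C1/sin(x)^3


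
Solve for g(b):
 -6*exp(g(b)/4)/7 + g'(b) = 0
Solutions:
 g(b) = 4*log(-1/(C1 + 6*b)) + 4*log(28)


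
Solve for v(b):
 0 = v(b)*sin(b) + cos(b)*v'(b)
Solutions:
 v(b) = C1*cos(b)


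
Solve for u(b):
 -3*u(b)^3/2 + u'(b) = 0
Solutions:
 u(b) = -sqrt(-1/(C1 + 3*b))
 u(b) = sqrt(-1/(C1 + 3*b))


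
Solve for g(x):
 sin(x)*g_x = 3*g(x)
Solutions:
 g(x) = C1*(cos(x) - 1)^(3/2)/(cos(x) + 1)^(3/2)


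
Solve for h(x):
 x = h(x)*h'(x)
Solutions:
 h(x) = -sqrt(C1 + x^2)
 h(x) = sqrt(C1 + x^2)


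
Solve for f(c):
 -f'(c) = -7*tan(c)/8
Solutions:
 f(c) = C1 - 7*log(cos(c))/8


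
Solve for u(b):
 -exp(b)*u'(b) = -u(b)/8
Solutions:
 u(b) = C1*exp(-exp(-b)/8)


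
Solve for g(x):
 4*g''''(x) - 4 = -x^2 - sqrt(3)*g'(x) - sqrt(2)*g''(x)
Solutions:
 g(x) = C1 + C2*exp(x*(-sqrt(6)/(9 + sqrt(2*sqrt(2) + 81))^(1/3) + sqrt(3)*(9 + sqrt(2*sqrt(2) + 81))^(1/3))/12)*sin(x*(sqrt(2)/(9 + sqrt(2*sqrt(2) + 81))^(1/3) + (9 + sqrt(2*sqrt(2) + 81))^(1/3))/4) + C3*exp(x*(-sqrt(6)/(9 + sqrt(2*sqrt(2) + 81))^(1/3) + sqrt(3)*(9 + sqrt(2*sqrt(2) + 81))^(1/3))/12)*cos(x*(sqrt(2)/(9 + sqrt(2*sqrt(2) + 81))^(1/3) + (9 + sqrt(2*sqrt(2) + 81))^(1/3))/4) + C4*exp(-x*(-sqrt(6)/(9 + sqrt(2*sqrt(2) + 81))^(1/3) + sqrt(3)*(9 + sqrt(2*sqrt(2) + 81))^(1/3))/6) - sqrt(3)*x^3/9 + sqrt(2)*x^2/3 + 8*sqrt(3)*x/9


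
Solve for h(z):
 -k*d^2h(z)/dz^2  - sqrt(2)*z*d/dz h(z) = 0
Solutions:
 h(z) = C1 + C2*sqrt(k)*erf(2^(3/4)*z*sqrt(1/k)/2)


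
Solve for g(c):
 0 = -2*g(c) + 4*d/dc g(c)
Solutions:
 g(c) = C1*exp(c/2)


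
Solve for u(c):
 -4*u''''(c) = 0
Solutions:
 u(c) = C1 + C2*c + C3*c^2 + C4*c^3


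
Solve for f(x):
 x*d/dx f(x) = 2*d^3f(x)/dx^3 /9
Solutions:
 f(x) = C1 + Integral(C2*airyai(6^(2/3)*x/2) + C3*airybi(6^(2/3)*x/2), x)


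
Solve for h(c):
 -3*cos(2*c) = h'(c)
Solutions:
 h(c) = C1 - 3*sin(2*c)/2


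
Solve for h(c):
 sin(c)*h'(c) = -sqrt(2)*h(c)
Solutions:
 h(c) = C1*(cos(c) + 1)^(sqrt(2)/2)/(cos(c) - 1)^(sqrt(2)/2)


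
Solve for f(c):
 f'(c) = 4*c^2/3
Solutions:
 f(c) = C1 + 4*c^3/9


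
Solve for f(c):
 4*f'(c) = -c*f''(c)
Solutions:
 f(c) = C1 + C2/c^3


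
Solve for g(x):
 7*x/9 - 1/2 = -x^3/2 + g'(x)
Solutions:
 g(x) = C1 + x^4/8 + 7*x^2/18 - x/2


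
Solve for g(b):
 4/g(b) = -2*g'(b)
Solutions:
 g(b) = -sqrt(C1 - 4*b)
 g(b) = sqrt(C1 - 4*b)


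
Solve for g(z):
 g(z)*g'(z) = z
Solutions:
 g(z) = -sqrt(C1 + z^2)
 g(z) = sqrt(C1 + z^2)


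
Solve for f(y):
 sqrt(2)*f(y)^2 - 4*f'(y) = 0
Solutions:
 f(y) = -4/(C1 + sqrt(2)*y)


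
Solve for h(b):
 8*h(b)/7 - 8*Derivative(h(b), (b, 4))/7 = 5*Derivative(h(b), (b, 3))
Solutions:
 h(b) = C1*exp(b*(-105 + sqrt(3)*sqrt(-4096*18^(1/3)/(-11025 + sqrt(124696353))^(1/3) + 32*12^(1/3)*(-11025 + sqrt(124696353))^(1/3) + 3675))/96)*sin(sqrt(6)*b*sqrt(-3675 - 2048*18^(1/3)/(-11025 + sqrt(124696353))^(1/3) + 16*12^(1/3)*(-11025 + sqrt(124696353))^(1/3) + 128625*sqrt(3)/sqrt(-4096*18^(1/3)/(-11025 + sqrt(124696353))^(1/3) + 32*12^(1/3)*(-11025 + sqrt(124696353))^(1/3) + 3675))/96) + C2*exp(b*(-105 + sqrt(3)*sqrt(-4096*18^(1/3)/(-11025 + sqrt(124696353))^(1/3) + 32*12^(1/3)*(-11025 + sqrt(124696353))^(1/3) + 3675))/96)*cos(sqrt(6)*b*sqrt(-3675 - 2048*18^(1/3)/(-11025 + sqrt(124696353))^(1/3) + 16*12^(1/3)*(-11025 + sqrt(124696353))^(1/3) + 128625*sqrt(3)/sqrt(-4096*18^(1/3)/(-11025 + sqrt(124696353))^(1/3) + 32*12^(1/3)*(-11025 + sqrt(124696353))^(1/3) + 3675))/96) + C3*exp(b*(-105 - sqrt(3)*sqrt(-4096*18^(1/3)/(-11025 + sqrt(124696353))^(1/3) + 32*12^(1/3)*(-11025 + sqrt(124696353))^(1/3) + 3675) + sqrt(6)*sqrt(-16*12^(1/3)*(-11025 + sqrt(124696353))^(1/3) + 2048*18^(1/3)/(-11025 + sqrt(124696353))^(1/3) + 3675 + 128625*sqrt(3)/sqrt(-4096*18^(1/3)/(-11025 + sqrt(124696353))^(1/3) + 32*12^(1/3)*(-11025 + sqrt(124696353))^(1/3) + 3675)))/96) + C4*exp(-b*(sqrt(3)*sqrt(-4096*18^(1/3)/(-11025 + sqrt(124696353))^(1/3) + 32*12^(1/3)*(-11025 + sqrt(124696353))^(1/3) + 3675) + 105 + sqrt(6)*sqrt(-16*12^(1/3)*(-11025 + sqrt(124696353))^(1/3) + 2048*18^(1/3)/(-11025 + sqrt(124696353))^(1/3) + 3675 + 128625*sqrt(3)/sqrt(-4096*18^(1/3)/(-11025 + sqrt(124696353))^(1/3) + 32*12^(1/3)*(-11025 + sqrt(124696353))^(1/3) + 3675)))/96)


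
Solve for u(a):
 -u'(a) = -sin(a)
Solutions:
 u(a) = C1 - cos(a)


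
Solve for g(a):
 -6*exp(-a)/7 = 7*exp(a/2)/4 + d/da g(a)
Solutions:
 g(a) = C1 - 7*exp(a/2)/2 + 6*exp(-a)/7


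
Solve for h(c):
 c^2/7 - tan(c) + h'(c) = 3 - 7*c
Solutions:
 h(c) = C1 - c^3/21 - 7*c^2/2 + 3*c - log(cos(c))


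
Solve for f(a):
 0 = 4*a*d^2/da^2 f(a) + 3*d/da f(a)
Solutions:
 f(a) = C1 + C2*a^(1/4)


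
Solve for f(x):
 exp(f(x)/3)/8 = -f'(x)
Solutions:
 f(x) = 3*log(1/(C1 + x)) + 3*log(24)


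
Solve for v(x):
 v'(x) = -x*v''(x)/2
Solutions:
 v(x) = C1 + C2/x


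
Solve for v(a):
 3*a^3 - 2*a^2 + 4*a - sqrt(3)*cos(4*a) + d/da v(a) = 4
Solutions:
 v(a) = C1 - 3*a^4/4 + 2*a^3/3 - 2*a^2 + 4*a + sqrt(3)*sin(4*a)/4


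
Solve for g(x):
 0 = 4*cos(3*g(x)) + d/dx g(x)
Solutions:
 g(x) = -asin((C1 + exp(24*x))/(C1 - exp(24*x)))/3 + pi/3
 g(x) = asin((C1 + exp(24*x))/(C1 - exp(24*x)))/3


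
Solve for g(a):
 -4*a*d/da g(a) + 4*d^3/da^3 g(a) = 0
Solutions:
 g(a) = C1 + Integral(C2*airyai(a) + C3*airybi(a), a)


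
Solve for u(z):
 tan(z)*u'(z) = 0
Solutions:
 u(z) = C1


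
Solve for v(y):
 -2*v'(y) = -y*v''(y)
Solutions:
 v(y) = C1 + C2*y^3


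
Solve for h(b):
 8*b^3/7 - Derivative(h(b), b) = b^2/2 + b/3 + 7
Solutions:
 h(b) = C1 + 2*b^4/7 - b^3/6 - b^2/6 - 7*b


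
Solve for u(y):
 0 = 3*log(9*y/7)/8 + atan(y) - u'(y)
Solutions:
 u(y) = C1 + 3*y*log(y)/8 + y*atan(y) - 3*y*log(7)/8 - 3*y/8 + 3*y*log(3)/4 - log(y^2 + 1)/2


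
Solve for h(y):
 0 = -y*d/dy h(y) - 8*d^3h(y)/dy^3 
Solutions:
 h(y) = C1 + Integral(C2*airyai(-y/2) + C3*airybi(-y/2), y)


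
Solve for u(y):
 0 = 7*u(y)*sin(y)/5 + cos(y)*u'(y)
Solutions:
 u(y) = C1*cos(y)^(7/5)


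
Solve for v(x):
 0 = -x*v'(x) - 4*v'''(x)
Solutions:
 v(x) = C1 + Integral(C2*airyai(-2^(1/3)*x/2) + C3*airybi(-2^(1/3)*x/2), x)


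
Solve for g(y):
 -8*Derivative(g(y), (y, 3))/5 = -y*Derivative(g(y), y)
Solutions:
 g(y) = C1 + Integral(C2*airyai(5^(1/3)*y/2) + C3*airybi(5^(1/3)*y/2), y)


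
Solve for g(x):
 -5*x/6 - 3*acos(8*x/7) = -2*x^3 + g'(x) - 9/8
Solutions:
 g(x) = C1 + x^4/2 - 5*x^2/12 - 3*x*acos(8*x/7) + 9*x/8 + 3*sqrt(49 - 64*x^2)/8


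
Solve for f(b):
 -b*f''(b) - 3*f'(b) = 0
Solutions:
 f(b) = C1 + C2/b^2


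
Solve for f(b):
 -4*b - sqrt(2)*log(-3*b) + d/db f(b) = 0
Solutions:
 f(b) = C1 + 2*b^2 + sqrt(2)*b*log(-b) + sqrt(2)*b*(-1 + log(3))


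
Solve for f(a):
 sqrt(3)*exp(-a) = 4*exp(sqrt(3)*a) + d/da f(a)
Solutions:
 f(a) = C1 - 4*sqrt(3)*exp(sqrt(3)*a)/3 - sqrt(3)*exp(-a)


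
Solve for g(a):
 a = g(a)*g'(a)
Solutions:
 g(a) = -sqrt(C1 + a^2)
 g(a) = sqrt(C1 + a^2)


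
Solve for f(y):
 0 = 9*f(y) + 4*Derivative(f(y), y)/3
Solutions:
 f(y) = C1*exp(-27*y/4)


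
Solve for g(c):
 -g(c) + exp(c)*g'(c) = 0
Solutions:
 g(c) = C1*exp(-exp(-c))


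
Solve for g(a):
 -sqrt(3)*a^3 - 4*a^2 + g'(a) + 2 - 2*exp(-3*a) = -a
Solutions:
 g(a) = C1 + sqrt(3)*a^4/4 + 4*a^3/3 - a^2/2 - 2*a - 2*exp(-3*a)/3


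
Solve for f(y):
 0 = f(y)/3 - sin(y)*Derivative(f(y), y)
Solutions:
 f(y) = C1*(cos(y) - 1)^(1/6)/(cos(y) + 1)^(1/6)


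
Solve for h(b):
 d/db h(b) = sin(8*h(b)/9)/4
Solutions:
 -b/4 + 9*log(cos(8*h(b)/9) - 1)/16 - 9*log(cos(8*h(b)/9) + 1)/16 = C1


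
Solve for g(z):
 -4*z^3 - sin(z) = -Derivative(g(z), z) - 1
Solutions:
 g(z) = C1 + z^4 - z - cos(z)


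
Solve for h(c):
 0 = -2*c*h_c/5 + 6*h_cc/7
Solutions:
 h(c) = C1 + C2*erfi(sqrt(210)*c/30)


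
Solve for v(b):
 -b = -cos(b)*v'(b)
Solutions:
 v(b) = C1 + Integral(b/cos(b), b)


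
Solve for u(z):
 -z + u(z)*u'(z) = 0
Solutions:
 u(z) = -sqrt(C1 + z^2)
 u(z) = sqrt(C1 + z^2)


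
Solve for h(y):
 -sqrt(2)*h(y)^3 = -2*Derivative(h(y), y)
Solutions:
 h(y) = -sqrt(-1/(C1 + sqrt(2)*y))
 h(y) = sqrt(-1/(C1 + sqrt(2)*y))


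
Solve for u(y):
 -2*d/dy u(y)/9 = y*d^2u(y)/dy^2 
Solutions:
 u(y) = C1 + C2*y^(7/9)


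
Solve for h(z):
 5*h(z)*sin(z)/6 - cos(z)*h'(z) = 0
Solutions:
 h(z) = C1/cos(z)^(5/6)


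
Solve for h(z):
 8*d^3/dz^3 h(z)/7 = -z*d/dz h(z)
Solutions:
 h(z) = C1 + Integral(C2*airyai(-7^(1/3)*z/2) + C3*airybi(-7^(1/3)*z/2), z)


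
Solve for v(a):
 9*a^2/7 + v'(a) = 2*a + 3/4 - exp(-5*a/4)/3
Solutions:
 v(a) = C1 - 3*a^3/7 + a^2 + 3*a/4 + 4*exp(-5*a/4)/15


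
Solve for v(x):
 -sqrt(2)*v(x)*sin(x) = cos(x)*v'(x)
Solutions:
 v(x) = C1*cos(x)^(sqrt(2))


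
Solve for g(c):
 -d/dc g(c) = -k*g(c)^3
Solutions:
 g(c) = -sqrt(2)*sqrt(-1/(C1 + c*k))/2
 g(c) = sqrt(2)*sqrt(-1/(C1 + c*k))/2


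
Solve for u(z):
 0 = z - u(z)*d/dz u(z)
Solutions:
 u(z) = -sqrt(C1 + z^2)
 u(z) = sqrt(C1 + z^2)


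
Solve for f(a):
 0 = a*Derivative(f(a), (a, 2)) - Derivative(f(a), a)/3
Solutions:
 f(a) = C1 + C2*a^(4/3)


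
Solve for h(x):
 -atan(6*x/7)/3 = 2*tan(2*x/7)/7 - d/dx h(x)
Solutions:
 h(x) = C1 + x*atan(6*x/7)/3 - 7*log(36*x^2 + 49)/36 - log(cos(2*x/7))


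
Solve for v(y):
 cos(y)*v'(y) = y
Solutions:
 v(y) = C1 + Integral(y/cos(y), y)


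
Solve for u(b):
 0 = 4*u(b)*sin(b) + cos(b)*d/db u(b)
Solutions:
 u(b) = C1*cos(b)^4


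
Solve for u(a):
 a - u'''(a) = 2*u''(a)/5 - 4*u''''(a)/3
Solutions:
 u(a) = C1 + C2*a + C3*exp(a*(15 - sqrt(705))/40) + C4*exp(a*(15 + sqrt(705))/40) + 5*a^3/12 - 25*a^2/8


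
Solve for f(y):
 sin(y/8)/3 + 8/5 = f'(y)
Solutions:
 f(y) = C1 + 8*y/5 - 8*cos(y/8)/3
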